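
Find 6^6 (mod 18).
By repeated squaring (mod 18): 6^{1}≡6, 6^{2}≡0, 6^{4}≡0. Then 6^{6} = 6^{4+2} ≡ 0 × 0 ≡ 0 (mod 18)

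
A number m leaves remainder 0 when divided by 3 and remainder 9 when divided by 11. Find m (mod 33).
M = 3 × 11 = 33. M₁ = 11, y₁ ≡ 2 (mod 3). M₂ = 3, y₂ ≡ 4 (mod 11). m = 0×11×2 + 9×3×4 ≡ 9 (mod 33)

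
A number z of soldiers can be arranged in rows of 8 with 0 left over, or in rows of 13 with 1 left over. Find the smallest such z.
M = 8 × 13 = 104. M₁ = 13, y₁ ≡ 5 mod 8. M₂ = 8, y₂ ≡ 5 mod 13. z = 0×13×5 + 1×8×5 ≡ 40 mod 104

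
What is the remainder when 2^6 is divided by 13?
By repeated squaring mod 13: 2^{1}≡2, 2^{2}≡4, 2^{4}≡3. Then 2^{6} = 2^{4+2} ≡ 3 × 4 ≡ 12 mod 13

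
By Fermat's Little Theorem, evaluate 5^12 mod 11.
By Fermat: 5^{10} ≡ 1 mod 11. So 5^{12} = 5^{10} · 5^{2} ≡ 5^{2} ≡ 3 mod 11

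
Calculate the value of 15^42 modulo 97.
By repeated squaring mod 97: 15^{1}≡15, 15^{2}≡31, 15^{4}≡88, 15^{8}≡81, 15^{16}≡62, 15^{32}≡61. Then 15^{42} = 15^{32+8+2} ≡ 61 × 81 × 31 ≡ 8 mod 97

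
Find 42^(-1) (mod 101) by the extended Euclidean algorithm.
Extended GCD: 42(-12) + 101(5) = 1. So 42^(-1) ≡ -12 ≡ 89 (mod 101). Verify: 42 × 89 = 3738 ≡ 1 (mod 101)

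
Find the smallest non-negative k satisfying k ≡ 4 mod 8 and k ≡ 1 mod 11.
M = 8 × 11 = 88. M₁ = 11, y₁ ≡ 3 mod 8. M₂ = 8, y₂ ≡ 7 mod 11. k = 4×11×3 + 1×8×7 ≡ 12 mod 88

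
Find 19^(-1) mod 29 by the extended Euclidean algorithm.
Extended GCD: 19(-3) + 29(2) = 1. So 19^(-1) ≡ -3 ≡ 26 mod 29. Verify: 19 × 26 = 494 ≡ 1 mod 29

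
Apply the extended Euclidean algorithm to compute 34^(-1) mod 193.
Extended GCD: 34(-17) + 193(3) = 1. So 34^(-1) ≡ -17 ≡ 176 mod 193. Verify: 34 × 176 = 5984 ≡ 1 mod 193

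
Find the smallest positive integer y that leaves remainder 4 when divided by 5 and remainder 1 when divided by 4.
M = 5 × 4 = 20. M₁ = 4, y₁ ≡ 4 (mod 5). M₂ = 5, y₂ ≡ 1 (mod 4). y = 4×4×4 + 1×5×1 ≡ 9 (mod 20)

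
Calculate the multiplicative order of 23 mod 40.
Powers of 23 mod 40: 23^1≡23, 23^2≡9, 23^3≡7, 23^4≡1. Order = 4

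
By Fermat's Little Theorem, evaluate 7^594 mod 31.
By Fermat: 7^{30} ≡ 1 (mod 31). 594 ≡ 24 (mod 30). So 7^{594} ≡ 7^{24} ≡ 8 (mod 31)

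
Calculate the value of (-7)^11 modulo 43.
By repeated squaring mod 43: (-7)^{1}≡36, (-7)^{2}≡6, (-7)^{4}≡36, (-7)^{8}≡6. Then (-7)^{11} = (-7)^{8+2+1} ≡ 6 × 6 × 36 ≡ 6 mod 43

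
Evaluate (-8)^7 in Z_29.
By repeated squaring mod 29: (-8)^{1}≡21, (-8)^{2}≡6, (-8)^{4}≡7. Then (-8)^{7} = (-8)^{4+2+1} ≡ 7 × 6 × 21 ≡ 12 mod 29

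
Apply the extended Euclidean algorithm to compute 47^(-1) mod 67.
Extended GCD: 47(10) + 67(-7) = 1. So 47^(-1) ≡ 10 mod 67. Verify: 47 × 10 = 470 ≡ 1 mod 67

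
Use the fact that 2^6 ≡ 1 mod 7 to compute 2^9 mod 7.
By Fermat: 2^{6} ≡ 1 mod 7. So 2^{9} = 2^{6} · 2^{3} ≡ 2^{3} ≡ 1 mod 7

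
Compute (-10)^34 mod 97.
By repeated squaring (mod 97): (-10)^{1}≡87, (-10)^{2}≡3, (-10)^{4}≡9, (-10)^{8}≡81, (-10)^{16}≡62, (-10)^{32}≡61. Then (-10)^{34} = (-10)^{32+2} ≡ 61 × 3 ≡ 86 (mod 97)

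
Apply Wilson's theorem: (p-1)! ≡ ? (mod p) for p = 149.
By Wilson's theorem, (148)! ≡ -1 ≡ 148 (mod 149)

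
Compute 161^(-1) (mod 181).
Since 181 is prime, by Fermat 161^(-1) ≡ 161^{179} ≡ 9 (mod 181). Verify: 161 × 9 = 1449 ≡ 1 (mod 181)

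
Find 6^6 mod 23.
By repeated squaring mod 23: 6^{1}≡6, 6^{2}≡13, 6^{4}≡8. Then 6^{6} = 6^{4+2} ≡ 8 × 13 ≡ 12 mod 23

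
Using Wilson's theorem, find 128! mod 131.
(130)! = (128)! × (129) × (130) ≡ -1 mod 131. So (128)! ≡ -1 × [(130)(129)]^(-1) ≡ 65 mod 131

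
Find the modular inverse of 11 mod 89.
Since 89 is prime, by Fermat 11^(-1) ≡ 11^{87} ≡ 81 mod 89. Verify: 11 × 81 = 891 ≡ 1 mod 89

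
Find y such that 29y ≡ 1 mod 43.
Since 43 is prime, by Fermat 29^(-1) ≡ 29^{41} ≡ 3 mod 43. Verify: 29 × 3 = 87 ≡ 1 mod 43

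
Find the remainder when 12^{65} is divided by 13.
By Fermat: 12^{12} ≡ 1 (mod 13). 65 = 5×12 + 5. So 12^{65} ≡ 12^{5} ≡ 12 (mod 13)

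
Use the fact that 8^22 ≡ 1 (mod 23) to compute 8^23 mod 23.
By Fermat: 8^{22} ≡ 1 (mod 23). So 8^{23} = 8^{22} · 8^{1} ≡ 8^{1} ≡ 8 (mod 23)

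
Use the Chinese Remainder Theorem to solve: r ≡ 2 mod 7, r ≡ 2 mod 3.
M = 7 × 3 = 21. M₁ = 3, y₁ ≡ 5 mod 7. M₂ = 7, y₂ ≡ 1 mod 3. r = 2×3×5 + 2×7×1 ≡ 2 mod 21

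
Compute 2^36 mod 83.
By repeated squaring (mod 83): 2^{1}≡2, 2^{2}≡4, 2^{4}≡16, 2^{8}≡7, 2^{16}≡49, 2^{32}≡77. Then 2^{36} = 2^{32+4} ≡ 77 × 16 ≡ 70 (mod 83)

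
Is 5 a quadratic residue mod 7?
By Euler's criterion: 5^{3} ≡ 6 (mod 7). Since this equals -1 (≡ 6), 5 is not a QR.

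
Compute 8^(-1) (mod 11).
Since 11 is prime, by Fermat 8^(-1) ≡ 8^{9} ≡ 7 (mod 11). Verify: 8 × 7 = 56 ≡ 1 (mod 11)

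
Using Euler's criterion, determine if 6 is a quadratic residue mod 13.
By Euler's criterion: 6^{6} ≡ 12 mod 13. Since this equals -1 (≡ 12), 6 is not a QR.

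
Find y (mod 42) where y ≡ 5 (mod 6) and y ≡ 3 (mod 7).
M = 6 × 7 = 42. M₁ = 7, y₁ ≡ 1 (mod 6). M₂ = 6, y₂ ≡ 6 (mod 7). y = 5×7×1 + 3×6×6 ≡ 17 (mod 42)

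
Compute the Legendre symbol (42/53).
(42/53) = 42^{26} mod 53 = 1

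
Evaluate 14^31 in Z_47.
By repeated squaring (mod 47): 14^{1}≡14, 14^{2}≡8, 14^{4}≡17, 14^{8}≡7, 14^{16}≡2. Then 14^{31} = 14^{16+8+4+2+1} ≡ 2 × 7 × 17 × 8 × 14 ≡ 7 (mod 47)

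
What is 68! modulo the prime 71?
(70)! = (68)! × (69) × (70) ≡ -1 mod 71. So (68)! ≡ -1 × [(70)(69)]^(-1) ≡ 35 mod 71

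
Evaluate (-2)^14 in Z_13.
Using Fermat: (-2)^{12} ≡ 1 (mod 13). 14 ≡ 2 (mod 12). So (-2)^{14} ≡ (-2)^{2} ≡ 4 (mod 13)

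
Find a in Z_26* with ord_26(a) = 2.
25 has order 2 mod 26 since 25^{2} ≡ 1 mod 26 and no smaller power works.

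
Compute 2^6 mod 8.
By repeated squaring (mod 8): 2^{1}≡2, 2^{2}≡4, 2^{4}≡0. Then 2^{6} = 2^{4+2} ≡ 0 × 4 ≡ 0 (mod 8)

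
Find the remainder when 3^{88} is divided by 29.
By Fermat: 3^{28} ≡ 1 (mod 29). 88 = 3×28 + 4. So 3^{88} ≡ 3^{4} ≡ 23 (mod 29)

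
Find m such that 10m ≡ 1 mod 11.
Since 11 is prime, by Fermat 10^(-1) ≡ 10^{9} ≡ 10 mod 11. Verify: 10 × 10 = 100 ≡ 1 mod 11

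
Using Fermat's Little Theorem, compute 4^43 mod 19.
By Fermat: 4^{18} ≡ 1 mod 19. 43 = 2×18 + 7. So 4^{43} ≡ 4^{7} ≡ 6 mod 19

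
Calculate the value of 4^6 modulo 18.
By repeated squaring mod 18: 4^{1}≡4, 4^{2}≡16, 4^{4}≡4. Then 4^{6} = 4^{4+2} ≡ 4 × 16 ≡ 10 mod 18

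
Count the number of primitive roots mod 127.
A prime p has φ(p-1) primitive roots; here φ(126) = 36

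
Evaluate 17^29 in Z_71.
By repeated squaring mod 71: 17^{1}≡17, 17^{2}≡5, 17^{4}≡25, 17^{8}≡57, 17^{16}≡54. Then 17^{29} = 17^{16+8+4+1} ≡ 54 × 57 × 25 × 17 ≡ 46 mod 71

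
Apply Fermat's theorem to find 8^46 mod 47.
By Fermat's Little Theorem, 8^{46} ≡ 1 mod 47 since 47 is prime and gcd(8, 47) = 1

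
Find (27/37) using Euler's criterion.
(27/37) = 27^{18} mod 37 = 1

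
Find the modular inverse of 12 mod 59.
Since 59 is prime, by Fermat 12^(-1) ≡ 12^{57} ≡ 5 (mod 59). Verify: 12 × 5 = 60 ≡ 1 (mod 59)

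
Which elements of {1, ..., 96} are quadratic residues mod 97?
QRs mod 97: {1, 2, 3, 4, 6, 8, 9, 11, 12, 16, 18, 22, 24, 25, 27, 31, 32, 33, 35, 36, 43, 44, 47, 48, 49, 50, 53, 54, 61, 62, 64, 65, 66, 70, 72, 73, 75, 79, 81, 85, 86, 88, 89, 91, 93, 94, 95, 96}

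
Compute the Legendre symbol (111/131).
(111/131) = 111^{65} mod 131 = -1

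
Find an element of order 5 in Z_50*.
11 has order 5 mod 50 since 11^{5} ≡ 1 (mod 50) and no smaller power works.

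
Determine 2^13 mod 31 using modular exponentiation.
By repeated squaring (mod 31): 2^{1}≡2, 2^{2}≡4, 2^{4}≡16, 2^{8}≡8. Then 2^{13} = 2^{8+4+1} ≡ 8 × 16 × 2 ≡ 8 (mod 31)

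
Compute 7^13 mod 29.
By repeated squaring (mod 29): 7^{1}≡7, 7^{2}≡20, 7^{4}≡23, 7^{8}≡7. Then 7^{13} = 7^{8+4+1} ≡ 7 × 23 × 7 ≡ 25 (mod 29)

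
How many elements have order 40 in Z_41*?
Number of primitive roots mod 41 = φ(p-1) = φ(40) = 16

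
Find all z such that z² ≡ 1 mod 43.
The square roots of 1 mod 43 are 1 and 42. Verify: 1² = 1 ≡ 1 mod 43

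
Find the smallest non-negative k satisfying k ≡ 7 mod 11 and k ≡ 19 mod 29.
M = 11 × 29 = 319. M₁ = 29, y₁ ≡ 8 mod 11. M₂ = 11, y₂ ≡ 8 mod 29. k = 7×29×8 + 19×11×8 ≡ 106 mod 319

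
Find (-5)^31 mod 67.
By repeated squaring mod 67: (-5)^{1}≡62, (-5)^{2}≡25, (-5)^{4}≡22, (-5)^{8}≡15, (-5)^{16}≡24. Then (-5)^{31} = (-5)^{16+8+4+2+1} ≡ 24 × 15 × 22 × 25 × 62 ≡ 59 mod 67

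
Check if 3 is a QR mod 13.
By Euler's criterion: 3^{6} ≡ 1 mod 13. Since this equals 1, 3 is a QR.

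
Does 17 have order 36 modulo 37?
ord_37(17) divides 36. For each prime q|36: 17^{18}≡36, 17^{12}≡26, none ≡ 1. So 17 has order 36 and is a primitive root mod 37.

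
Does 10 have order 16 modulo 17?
ord_17(10) divides 16. For each prime q|16: 10^{8}≡16, none ≡ 1. So 10 has order 16 and is a primitive root mod 17.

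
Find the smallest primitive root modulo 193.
g = 5. For each prime q|192: 5^{96}≡192, 5^{64}≡84, none ≡ 1, so ord_193(5) = 192 and 5 is a primitive root.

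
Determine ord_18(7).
Powers of 7 mod 18: 7^1≡7, 7^2≡13, 7^3≡1. Order = 3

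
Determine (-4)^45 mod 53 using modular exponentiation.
By repeated squaring mod 53: (-4)^{1}≡49, (-4)^{2}≡16, (-4)^{4}≡44, (-4)^{8}≡28, (-4)^{16}≡42, (-4)^{32}≡15. Then (-4)^{45} = (-4)^{32+8+4+1} ≡ 15 × 28 × 44 × 49 ≡ 15 mod 53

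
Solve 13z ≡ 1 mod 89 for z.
Since 89 is prime, by Fermat 13^(-1) ≡ 13^{87} ≡ 48 mod 89. Verify: 13 × 48 = 624 ≡ 1 mod 89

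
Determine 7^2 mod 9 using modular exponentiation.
7^{2} = 49 ≡ 4 (mod 9)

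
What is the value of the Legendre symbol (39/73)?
(39/73) = 39^{36} mod 73 = -1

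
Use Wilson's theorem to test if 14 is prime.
(13)! mod 14 = 0. Since 0 ≢ -1 (mod 14), 14 is not prime.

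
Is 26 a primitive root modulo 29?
ord_29(26) divides 28. For each prime q|28: 26^{14}≡28, 26^{4}≡23, none ≡ 1. So 26 has order 28 and is a primitive root mod 29.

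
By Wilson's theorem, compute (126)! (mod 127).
By Wilson's theorem, (126)! ≡ -1 ≡ 126 (mod 127)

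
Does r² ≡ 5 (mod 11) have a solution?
By Euler's criterion: 5^{5} ≡ 1 (mod 11). Since this equals 1, 5 is a QR.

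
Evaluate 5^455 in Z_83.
Using Fermat: 5^{82} ≡ 1 (mod 83). 455 ≡ 45 (mod 82). So 5^{455} ≡ 5^{45} ≡ 39 (mod 83)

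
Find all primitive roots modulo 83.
There are φ(82) = 40 primitive roots mod 83: {2, 5, 6, 8, 13, 14, 15, 18, 19, 20, 22, 24, 32, 34, 35, 39, 42, 43, 45, 46, 47, 50, 52, 53, 54, 55, 56, 57, 58, 60, 62, 66, 67, 71, 72, 73, 74, 76, 79, 80}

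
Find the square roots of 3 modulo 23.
The square roots of 3 mod 23 are 16 and 7. Verify: 16² = 256 ≡ 3 mod 23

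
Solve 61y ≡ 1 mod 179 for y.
Since 179 is prime, by Fermat 61^(-1) ≡ 61^{177} ≡ 135 mod 179. Verify: 61 × 135 = 8235 ≡ 1 mod 179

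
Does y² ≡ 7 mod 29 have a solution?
By Euler's criterion: 7^{14} ≡ 1 mod 29. Since this equals 1, 7 is a QR.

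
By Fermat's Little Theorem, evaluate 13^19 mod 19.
By Fermat: 13^{18} ≡ 1 mod 19. So 13^{19} = 13^{18} · 13^{1} ≡ 13^{1} ≡ 13 mod 19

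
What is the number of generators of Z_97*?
Number of primitive roots mod 97 = φ(p-1) = φ(96) = 32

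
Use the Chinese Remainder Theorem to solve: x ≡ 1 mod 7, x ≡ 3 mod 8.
M = 7 × 8 = 56. M₁ = 8, y₁ ≡ 1 mod 7. M₂ = 7, y₂ ≡ 7 mod 8. x = 1×8×1 + 3×7×7 ≡ 43 mod 56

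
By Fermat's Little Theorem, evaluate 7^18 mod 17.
By Fermat: 7^{16} ≡ 1 mod 17. So 7^{18} = 7^{16} · 7^{2} ≡ 7^{2} ≡ 15 mod 17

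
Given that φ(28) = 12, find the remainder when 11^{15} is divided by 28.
By Euler: 11^{12} ≡ 1 mod 28 since gcd(11, 28) = 1. 15 = 1×12 + 3. So 11^{15} ≡ 11^{3} ≡ 15 mod 28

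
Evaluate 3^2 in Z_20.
3^{2} = 9 ≡ 9 (mod 20)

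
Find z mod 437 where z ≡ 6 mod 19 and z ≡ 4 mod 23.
M = 19 × 23 = 437. M₁ = 23, y₁ ≡ 5 mod 19. M₂ = 19, y₂ ≡ 17 mod 23. z = 6×23×5 + 4×19×17 ≡ 234 mod 437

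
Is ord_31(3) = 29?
Powers of 3 mod 31: 3^1≡3, 3^2≡9, 3^3≡27, 3^4≡19, 3^5≡26, 3^6≡16, 3^7≡17, 3^8≡20, 3^9≡29, 3^10≡25, 3^11≡13, 3^12≡8, 3^13≡24, 3^14≡10, 3^15≡30, 3^16≡28, 3^17≡22, 3^18≡4, 3^19≡12, 3^20≡5, 3^21≡15, 3^22≡14, 3^23≡11, 3^24≡2, 3^25≡6, 3^26≡18, 3^27≡23, 3^28≡7, 3^29≡21, 3^30≡1. 3^29≡21≢1, so ord ≠ 29. No, the actual order is 30.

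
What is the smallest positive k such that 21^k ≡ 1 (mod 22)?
Powers of 21 mod 22: 21^1≡21, 21^2≡1. ord_22(21) = 2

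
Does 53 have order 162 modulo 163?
53^{9} ≡ 1 mod 163 and 9 < 162, so ord_163(53) = 9 ≠ 162 and 53 is not a primitive root.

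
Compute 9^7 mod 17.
By repeated squaring (mod 17): 9^{1}≡9, 9^{2}≡13, 9^{4}≡16. Then 9^{7} = 9^{4+2+1} ≡ 16 × 13 × 9 ≡ 2 (mod 17)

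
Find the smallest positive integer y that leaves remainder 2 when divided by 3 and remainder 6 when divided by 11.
M = 3 × 11 = 33. M₁ = 11, y₁ ≡ 2 mod 3. M₂ = 3, y₂ ≡ 4 mod 11. y = 2×11×2 + 6×3×4 ≡ 17 mod 33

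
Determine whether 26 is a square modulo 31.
By Euler's criterion: 26^{15} ≡ 30 (mod 31). Since this equals -1 (≡ 30), 26 is not a QR.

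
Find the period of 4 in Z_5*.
Powers of 4 mod 5: 4^1≡4, 4^2≡1. So the order of 4 is 2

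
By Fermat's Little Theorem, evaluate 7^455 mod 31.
By Fermat: 7^{30} ≡ 1 mod 31. 455 ≡ 5 mod 30. So 7^{455} ≡ 7^{5} ≡ 5 mod 31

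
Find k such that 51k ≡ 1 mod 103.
Since 103 is prime, by Fermat 51^(-1) ≡ 51^{101} ≡ 101 mod 103. Verify: 51 × 101 = 5151 ≡ 1 mod 103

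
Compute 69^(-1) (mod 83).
Since 83 is prime, by Fermat 69^(-1) ≡ 69^{81} ≡ 77 (mod 83). Verify: 69 × 77 = 5313 ≡ 1 (mod 83)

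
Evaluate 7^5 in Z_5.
Using Fermat: 7^{4} ≡ 1 (mod 5). 5 ≡ 1 (mod 4). So 7^{5} ≡ 7^{1} ≡ 2 (mod 5)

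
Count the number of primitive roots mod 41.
Number of primitive roots mod 41 = φ(p-1) = φ(40) = 16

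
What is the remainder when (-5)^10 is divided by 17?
By repeated squaring (mod 17): (-5)^{1}≡12, (-5)^{2}≡8, (-5)^{4}≡13, (-5)^{8}≡16. Then (-5)^{10} = (-5)^{8+2} ≡ 16 × 8 ≡ 9 (mod 17)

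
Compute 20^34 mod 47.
By repeated squaring mod 47: 20^{1}≡20, 20^{2}≡24, 20^{4}≡12, 20^{8}≡3, 20^{16}≡9, 20^{32}≡34. Then 20^{34} = 20^{32+2} ≡ 34 × 24 ≡ 17 mod 47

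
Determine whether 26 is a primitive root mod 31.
26^{6} ≡ 1 (mod 31) and 6 < 30, so ord_31(26) = 6 ≠ 30 and 26 is not a primitive root.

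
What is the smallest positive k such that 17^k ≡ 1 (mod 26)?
Powers of 17 mod 26: 17^1≡17, 17^2≡3, 17^3≡25, 17^4≡9, 17^5≡23, 17^6≡1. So the order of 17 is 6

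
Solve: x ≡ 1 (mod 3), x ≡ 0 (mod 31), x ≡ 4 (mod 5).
M = 3 × 31 × 5 = 465. M₁ = 155, y₁ ≡ 2 (mod 3). M₂ = 15, y₂ ≡ 29 (mod 31). M₃ = 93, y₃ ≡ 2 (mod 5). x = 1×155×2 + 0×15×29 + 4×93×2 ≡ 124 (mod 465)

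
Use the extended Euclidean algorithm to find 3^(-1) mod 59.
Extended GCD: 3(20) + 59(-1) = 1. So 3^(-1) ≡ 20 (mod 59). Verify: 3 × 20 = 60 ≡ 1 (mod 59)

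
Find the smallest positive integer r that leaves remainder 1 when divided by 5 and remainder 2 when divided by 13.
M = 5 × 13 = 65. M₁ = 13, y₁ ≡ 2 (mod 5). M₂ = 5, y₂ ≡ 8 (mod 13). r = 1×13×2 + 2×5×8 ≡ 41 (mod 65)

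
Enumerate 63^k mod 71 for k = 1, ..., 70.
63^1, 63^2, ..., 63^{70} mod 71: [63, 64, 56, 49, 34, 12, 46, 58, 33, 20, 53, 2, 55, 57, 41, 27, 68, 24, 21, 45, 66, 40, 35, 4, 39, 43, 11, 54, 65, 48, 42, 19, 61, 9, 70, 8, 7, 15, 22, 37, 59, 25, 13, 38, 51, 18, 69, 16, 14, 30, 44, 3, 47, 50, 26, 5, 31, 36, 67, 32, 28, 60, 17, 6, 23, 29, 52, 10, 62, 1]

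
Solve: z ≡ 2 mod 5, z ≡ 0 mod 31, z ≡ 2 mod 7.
M = 5 × 31 × 7 = 1085. M₁ = 217, y₁ ≡ 3 mod 5. M₂ = 35, y₂ ≡ 8 mod 31. M₃ = 155, y₃ ≡ 1 mod 7. z = 2×217×3 + 0×35×8 + 2×155×1 ≡ 527 mod 1085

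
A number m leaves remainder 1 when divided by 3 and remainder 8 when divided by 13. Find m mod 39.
M = 3 × 13 = 39. M₁ = 13, y₁ ≡ 1 mod 3. M₂ = 3, y₂ ≡ 9 mod 13. m = 1×13×1 + 8×3×9 ≡ 34 mod 39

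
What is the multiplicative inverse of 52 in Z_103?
Since 103 is prime, by Fermat 52^(-1) ≡ 52^{101} ≡ 2 (mod 103). Verify: 52 × 2 = 104 ≡ 1 (mod 103)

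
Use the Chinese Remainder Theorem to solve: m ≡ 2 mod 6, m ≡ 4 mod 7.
M = 6 × 7 = 42. M₁ = 7, y₁ ≡ 1 mod 6. M₂ = 6, y₂ ≡ 6 mod 7. m = 2×7×1 + 4×6×6 ≡ 32 mod 42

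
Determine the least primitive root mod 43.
g = 3. Powers: [3, 9, 27, 38, 28, 41, 37, 25, 32, ...] generates all 42 non-zero residues.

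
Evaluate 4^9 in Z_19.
By repeated squaring mod 19: 4^{1}≡4, 4^{2}≡16, 4^{4}≡9, 4^{8}≡5. Then 4^{9} = 4^{8+1} ≡ 5 × 4 ≡ 1 mod 19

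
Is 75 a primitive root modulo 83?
75^{41} ≡ 1 mod 83 and 41 < 82, so ord_83(75) = 41 ≠ 82 and 75 is not a primitive root.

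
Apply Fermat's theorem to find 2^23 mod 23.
By Fermat: 2^{22} ≡ 1 mod 23. So 2^{23} = 2^{22} · 2^{1} ≡ 2^{1} ≡ 2 mod 23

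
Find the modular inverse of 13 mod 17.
Since 17 is prime, by Fermat 13^(-1) ≡ 13^{15} ≡ 4 (mod 17). Verify: 13 × 4 = 52 ≡ 1 (mod 17)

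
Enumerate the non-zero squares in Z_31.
Squares in Z_31*: {1, 2, 4, 5, 7, 8, 9, 10, 14, 16, 18, 19, 20, 25, 28}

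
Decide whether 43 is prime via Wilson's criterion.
(42)! mod 43 = 42. Since 42 ≡ -1 (mod 43), 43 is prime.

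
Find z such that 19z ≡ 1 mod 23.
Since 23 is prime, by Fermat 19^(-1) ≡ 19^{21} ≡ 17 mod 23. Verify: 19 × 17 = 323 ≡ 1 mod 23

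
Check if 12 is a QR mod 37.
By Euler's criterion: 12^{18} ≡ 1 mod 37. Since this equals 1, 12 is a QR.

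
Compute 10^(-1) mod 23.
Since 23 is prime, by Fermat 10^(-1) ≡ 10^{21} ≡ 7 mod 23. Verify: 10 × 7 = 70 ≡ 1 mod 23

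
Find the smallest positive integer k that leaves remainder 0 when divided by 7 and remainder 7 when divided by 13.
M = 7 × 13 = 91. M₁ = 13, y₁ ≡ 6 (mod 7). M₂ = 7, y₂ ≡ 2 (mod 13). k = 0×13×6 + 7×7×2 ≡ 7 (mod 91)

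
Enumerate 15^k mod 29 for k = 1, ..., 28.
15^1, 15^2, ..., 15^{28} mod 29: [15, 22, 11, 20, 10, 5, 17, 23, 26, 13, 21, 25, 27, 28, 14, 7, 18, 9, 19, 24, 12, 6, 3, 16, 8, 4, 2, 1]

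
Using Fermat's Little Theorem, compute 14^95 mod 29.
By Fermat: 14^{28} ≡ 1 (mod 29). 95 = 3×28 + 11. So 14^{95} ≡ 14^{11} ≡ 8 (mod 29)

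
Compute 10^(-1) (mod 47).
Since 47 is prime, by Fermat 10^(-1) ≡ 10^{45} ≡ 33 (mod 47). Verify: 10 × 33 = 330 ≡ 1 (mod 47)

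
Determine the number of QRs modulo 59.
The squaring map on Z_59* is 2-to-1, so there are (58)/2 = 29 QRs.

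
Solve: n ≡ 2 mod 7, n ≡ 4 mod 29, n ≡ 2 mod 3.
M = 7 × 29 × 3 = 609. M₁ = 87, y₁ ≡ 5 mod 7. M₂ = 21, y₂ ≡ 18 mod 29. M₃ = 203, y₃ ≡ 2 mod 3. n = 2×87×5 + 4×21×18 + 2×203×2 ≡ 149 mod 609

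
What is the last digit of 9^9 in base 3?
By repeated squaring mod 3: 9^{1}≡0, 9^{2}≡0, 9^{4}≡0, 9^{8}≡0. Then 9^{9} = 9^{8+1} ≡ 0 × 0 ≡ 0 mod 3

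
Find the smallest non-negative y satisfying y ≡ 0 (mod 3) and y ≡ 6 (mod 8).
M = 3 × 8 = 24. M₁ = 8, y₁ ≡ 2 (mod 3). M₂ = 3, y₂ ≡ 3 (mod 8). y = 0×8×2 + 6×3×3 ≡ 6 (mod 24)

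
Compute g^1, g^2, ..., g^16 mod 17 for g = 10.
10^1, 10^2, ..., 10^{16} mod 17: [10, 15, 14, 4, 6, 9, 5, 16, 7, 2, 3, 13, 11, 8, 12, 1]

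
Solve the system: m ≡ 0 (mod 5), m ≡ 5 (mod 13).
M = 5 × 13 = 65. M₁ = 13, y₁ ≡ 2 (mod 5). M₂ = 5, y₂ ≡ 8 (mod 13). m = 0×13×2 + 5×5×8 ≡ 5 (mod 65)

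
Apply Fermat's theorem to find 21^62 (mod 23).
By Fermat: 21^{22} ≡ 1 (mod 23). 62 = 2×22 + 18. So 21^{62} ≡ 21^{18} ≡ 13 (mod 23)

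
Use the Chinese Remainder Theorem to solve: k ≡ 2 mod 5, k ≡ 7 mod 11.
M = 5 × 11 = 55. M₁ = 11, y₁ ≡ 1 mod 5. M₂ = 5, y₂ ≡ 9 mod 11. k = 2×11×1 + 7×5×9 ≡ 7 mod 55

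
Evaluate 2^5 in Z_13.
By repeated squaring (mod 13): 2^{1}≡2, 2^{2}≡4, 2^{4}≡3. Then 2^{5} = 2^{4+1} ≡ 3 × 2 ≡ 6 (mod 13)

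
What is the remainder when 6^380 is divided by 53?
Using Fermat: 6^{52} ≡ 1 mod 53. 380 ≡ 16 mod 52. So 6^{380} ≡ 6^{16} ≡ 49 mod 53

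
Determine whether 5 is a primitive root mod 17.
ord_17(5) divides 16. For each prime q|16: 5^{8}≡16, none ≡ 1. So 5 has order 16 and is a primitive root mod 17.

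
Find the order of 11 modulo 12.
Powers of 11 mod 12: 11^1≡11, 11^2≡1. Order = 2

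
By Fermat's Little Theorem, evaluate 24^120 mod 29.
By Fermat: 24^{28} ≡ 1 mod 29. 120 = 4×28 + 8. So 24^{120} ≡ 24^{8} ≡ 24 mod 29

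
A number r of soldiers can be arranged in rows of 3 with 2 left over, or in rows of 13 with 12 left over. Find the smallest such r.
M = 3 × 13 = 39. M₁ = 13, y₁ ≡ 1 (mod 3). M₂ = 3, y₂ ≡ 9 (mod 13). r = 2×13×1 + 12×3×9 ≡ 38 (mod 39)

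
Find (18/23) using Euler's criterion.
(18/23) = 18^{11} mod 23 = 1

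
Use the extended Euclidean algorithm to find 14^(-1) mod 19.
Extended GCD: 14(-4) + 19(3) = 1. So 14^(-1) ≡ -4 ≡ 15 (mod 19). Verify: 14 × 15 = 210 ≡ 1 (mod 19)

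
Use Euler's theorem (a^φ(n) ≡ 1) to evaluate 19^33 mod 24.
By Euler: 19^{8} ≡ 1 mod 24 since gcd(19, 24) = 1. 33 = 4×8 + 1. So 19^{33} ≡ 19^{1} ≡ 19 mod 24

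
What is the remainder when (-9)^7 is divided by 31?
By repeated squaring mod 31: (-9)^{1}≡22, (-9)^{2}≡19, (-9)^{4}≡20. Then (-9)^{7} = (-9)^{4+2+1} ≡ 20 × 19 × 22 ≡ 21 mod 31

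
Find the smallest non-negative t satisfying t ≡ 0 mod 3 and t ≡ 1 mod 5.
M = 3 × 5 = 15. M₁ = 5, y₁ ≡ 2 mod 3. M₂ = 3, y₂ ≡ 2 mod 5. t = 0×5×2 + 1×3×2 ≡ 6 mod 15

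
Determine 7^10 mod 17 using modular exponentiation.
By repeated squaring mod 17: 7^{1}≡7, 7^{2}≡15, 7^{4}≡4, 7^{8}≡16. Then 7^{10} = 7^{8+2} ≡ 16 × 15 ≡ 2 mod 17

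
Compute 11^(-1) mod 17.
Since 17 is prime, by Fermat 11^(-1) ≡ 11^{15} ≡ 14 mod 17. Verify: 11 × 14 = 154 ≡ 1 mod 17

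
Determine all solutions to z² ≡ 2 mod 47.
The square roots of 2 mod 47 are 7 and 40. Verify: 7² = 49 ≡ 2 mod 47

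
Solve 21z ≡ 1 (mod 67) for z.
Since 67 is prime, by Fermat 21^(-1) ≡ 21^{65} ≡ 16 (mod 67). Verify: 21 × 16 = 336 ≡ 1 (mod 67)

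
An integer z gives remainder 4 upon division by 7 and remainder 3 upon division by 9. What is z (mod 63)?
M = 7 × 9 = 63. M₁ = 9, y₁ ≡ 4 (mod 7). M₂ = 7, y₂ ≡ 4 (mod 9). z = 4×9×4 + 3×7×4 ≡ 39 (mod 63)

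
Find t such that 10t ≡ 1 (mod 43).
Since 43 is prime, by Fermat 10^(-1) ≡ 10^{41} ≡ 13 (mod 43). Verify: 10 × 13 = 130 ≡ 1 (mod 43)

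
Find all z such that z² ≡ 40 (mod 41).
The square roots of 40 mod 41 are 32 and 9. Verify: 32² = 1024 ≡ 40 (mod 41)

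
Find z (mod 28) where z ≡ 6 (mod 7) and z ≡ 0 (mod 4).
M = 7 × 4 = 28. M₁ = 4, y₁ ≡ 2 (mod 7). M₂ = 7, y₂ ≡ 3 (mod 4). z = 6×4×2 + 0×7×3 ≡ 20 (mod 28)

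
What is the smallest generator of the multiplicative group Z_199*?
g = 3. For each prime q|198: 3^{99}≡198, 3^{66}≡106, 3^{18}≡125, none ≡ 1, so ord_199(3) = 198 and 3 is a primitive root.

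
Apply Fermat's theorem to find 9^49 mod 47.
By Fermat: 9^{46} ≡ 1 mod 47. So 9^{49} = 9^{46} · 9^{3} ≡ 9^{3} ≡ 24 mod 47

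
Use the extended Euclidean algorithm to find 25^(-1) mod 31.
Extended GCD: 25(5) + 31(-4) = 1. So 25^(-1) ≡ 5 (mod 31). Verify: 25 × 5 = 125 ≡ 1 (mod 31)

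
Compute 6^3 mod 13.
6^{3} = 216 ≡ 8 mod 13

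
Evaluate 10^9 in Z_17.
By repeated squaring mod 17: 10^{1}≡10, 10^{2}≡15, 10^{4}≡4, 10^{8}≡16. Then 10^{9} = 10^{8+1} ≡ 16 × 10 ≡ 7 mod 17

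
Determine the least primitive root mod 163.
g = 2. For each prime q|162: 2^{81}≡162, 2^{54}≡104, none ≡ 1, so ord_163(2) = 162 and 2 is a primitive root.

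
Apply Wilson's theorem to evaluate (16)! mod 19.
(18)! = (16)! × (17) × (18) ≡ -1 (mod 19). So (16)! ≡ -1 × [(18)(17)]^(-1) ≡ 9 (mod 19)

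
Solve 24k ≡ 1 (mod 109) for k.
Since 109 is prime, by Fermat 24^(-1) ≡ 24^{107} ≡ 50 (mod 109). Verify: 24 × 50 = 1200 ≡ 1 (mod 109)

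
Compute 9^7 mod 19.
By repeated squaring mod 19: 9^{1}≡9, 9^{2}≡5, 9^{4}≡6. Then 9^{7} = 9^{4+2+1} ≡ 6 × 5 × 9 ≡ 4 mod 19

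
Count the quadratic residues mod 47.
For prime 47, there are (p-1)/2 = (47-1)/2 = 23 quadratic residues (excluding 0).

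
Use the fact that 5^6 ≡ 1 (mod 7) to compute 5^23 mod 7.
By Fermat: 5^{6} ≡ 1 (mod 7). 23 = 3×6 + 5. So 5^{23} ≡ 5^{5} ≡ 3 (mod 7)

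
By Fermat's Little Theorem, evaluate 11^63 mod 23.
By Fermat: 11^{22} ≡ 1 (mod 23). 63 = 2×22 + 19. So 11^{63} ≡ 11^{19} ≡ 15 (mod 23)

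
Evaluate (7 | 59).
(7/59) = 7^{29} mod 59 = 1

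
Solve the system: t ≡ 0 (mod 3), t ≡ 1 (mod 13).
M = 3 × 13 = 39. M₁ = 13, y₁ ≡ 1 (mod 3). M₂ = 3, y₂ ≡ 9 (mod 13). t = 0×13×1 + 1×3×9 ≡ 27 (mod 39)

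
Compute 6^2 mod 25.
6^{2} = 36 ≡ 11 mod 25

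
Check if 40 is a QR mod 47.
By Euler's criterion: 40^{23} ≡ 46 mod 47. Since this equals -1 (≡ 46), 40 is not a QR.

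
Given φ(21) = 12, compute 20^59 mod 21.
By Euler: 20^{12} ≡ 1 mod 21 since gcd(20, 21) = 1. 59 = 4×12 + 11. So 20^{59} ≡ 20^{11} ≡ 20 mod 21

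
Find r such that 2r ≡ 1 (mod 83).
Since 83 is prime, by Fermat 2^(-1) ≡ 2^{81} ≡ 42 (mod 83). Verify: 2 × 42 = 84 ≡ 1 (mod 83)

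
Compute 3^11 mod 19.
By repeated squaring mod 19: 3^{1}≡3, 3^{2}≡9, 3^{4}≡5, 3^{8}≡6. Then 3^{11} = 3^{8+2+1} ≡ 6 × 9 × 3 ≡ 10 mod 19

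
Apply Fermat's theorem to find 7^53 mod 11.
By Fermat: 7^{10} ≡ 1 mod 11. 53 = 5×10 + 3. So 7^{53} ≡ 7^{3} ≡ 2 mod 11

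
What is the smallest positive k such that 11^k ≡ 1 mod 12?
Powers of 11 mod 12: 11^1≡11, 11^2≡1. Order = 2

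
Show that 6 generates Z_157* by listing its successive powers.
6^1, 6^2, ..., 6^{156} mod 157: [6, 36, 59, 40, 83, 27, 5, 30, 23, 138, 43, 101, 135, 25, 150, 115, 62, 58, 34, 47, 125, 122, 104, 153, 133, 13, 78, 154, 139, 49, 137, 37, 65, 76, 142, 67, 88, 57, 28, 11, 66, 82, 21, 126, 128, 140, 55, 16, 96, 105, 2, 12, 72, 118, 80, 9, 54, 10, 60, 46, 119, 86, 45, 113, 50, 143, 73, 124, 116, 68, 94, 93, 87, 51, 149, 109, 26, 156, 151, 121, 98, 117, 74, 130, 152, 127, 134, 19, 114, 56, 22, 132, 7, 42, 95, 99, 123, 110, 32, 35, 53, 4, 24, 144, 79, 3, 18, 108, 20, 120, 92, 81, 15, 90, 69, 100, 129, 146, 91, 75, 136, 31, 29, 17, 102, 141, 61, 52, 155, 145, 85, 39, 77, 148, 103, 147, 97, 111, 38, 71, 112, 44, 107, 14, 84, 33, 41, 89, 63, 64, 70, 106, 8, 48, 131, 1]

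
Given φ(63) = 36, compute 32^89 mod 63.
By Euler: 32^{36} ≡ 1 (mod 63) since gcd(32, 63) = 1. 89 = 2×36 + 17. So 32^{89} ≡ 32^{17} ≡ 2 (mod 63)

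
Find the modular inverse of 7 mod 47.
Since 47 is prime, by Fermat 7^(-1) ≡ 7^{45} ≡ 27 mod 47. Verify: 7 × 27 = 189 ≡ 1 mod 47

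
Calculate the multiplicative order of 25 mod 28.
Powers of 25 mod 28: 25^1≡25, 25^2≡9, 25^3≡1. So the order of 25 is 3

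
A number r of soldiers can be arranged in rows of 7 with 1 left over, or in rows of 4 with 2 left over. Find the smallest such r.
M = 7 × 4 = 28. M₁ = 4, y₁ ≡ 2 mod 7. M₂ = 7, y₂ ≡ 3 mod 4. r = 1×4×2 + 2×7×3 ≡ 22 mod 28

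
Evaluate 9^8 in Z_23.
By repeated squaring (mod 23): 9^{1}≡9, 9^{2}≡12, 9^{4}≡6, 9^{8}≡13. So 9^{8} ≡ 13 (mod 23)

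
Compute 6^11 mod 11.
Using Fermat: 6^{10} ≡ 1 (mod 11). 11 ≡ 1 (mod 10). So 6^{11} ≡ 6^{1} ≡ 6 (mod 11)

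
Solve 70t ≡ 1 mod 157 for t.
Since 157 is prime, by Fermat 70^(-1) ≡ 70^{155} ≡ 83 mod 157. Verify: 70 × 83 = 5810 ≡ 1 mod 157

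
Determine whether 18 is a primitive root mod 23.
18^{11} ≡ 1 mod 23 and 11 < 22, so ord_23(18) = 11 ≠ 22 and 18 is not a primitive root.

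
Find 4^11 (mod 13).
By repeated squaring (mod 13): 4^{1}≡4, 4^{2}≡3, 4^{4}≡9, 4^{8}≡3. Then 4^{11} = 4^{8+2+1} ≡ 3 × 3 × 4 ≡ 10 (mod 13)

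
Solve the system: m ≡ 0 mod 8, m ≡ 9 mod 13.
M = 8 × 13 = 104. M₁ = 13, y₁ ≡ 5 mod 8. M₂ = 8, y₂ ≡ 5 mod 13. m = 0×13×5 + 9×8×5 ≡ 48 mod 104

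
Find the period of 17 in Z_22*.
Powers of 17 mod 22: 17^1≡17, 17^2≡3, 17^3≡7, 17^4≡9, 17^5≡21, 17^6≡5, 17^7≡19, 17^8≡15, 17^9≡13, 17^10≡1. ord_22(17) = 10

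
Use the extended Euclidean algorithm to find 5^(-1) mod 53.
Extended GCD: 5(-21) + 53(2) = 1. So 5^(-1) ≡ -21 ≡ 32 (mod 53). Verify: 5 × 32 = 160 ≡ 1 (mod 53)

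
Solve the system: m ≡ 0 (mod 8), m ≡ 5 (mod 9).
M = 8 × 9 = 72. M₁ = 9, y₁ ≡ 1 (mod 8). M₂ = 8, y₂ ≡ 8 (mod 9). m = 0×9×1 + 5×8×8 ≡ 32 (mod 72)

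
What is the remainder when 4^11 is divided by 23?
By repeated squaring (mod 23): 4^{1}≡4, 4^{2}≡16, 4^{4}≡3, 4^{8}≡9. Then 4^{11} = 4^{8+2+1} ≡ 9 × 16 × 4 ≡ 1 (mod 23)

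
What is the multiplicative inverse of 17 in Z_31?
Since 31 is prime, by Fermat 17^(-1) ≡ 17^{29} ≡ 11 (mod 31). Verify: 17 × 11 = 187 ≡ 1 (mod 31)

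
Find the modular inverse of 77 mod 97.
Since 97 is prime, by Fermat 77^(-1) ≡ 77^{95} ≡ 63 mod 97. Verify: 77 × 63 = 4851 ≡ 1 mod 97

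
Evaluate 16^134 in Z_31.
Using Fermat: 16^{30} ≡ 1 (mod 31). 134 ≡ 14 (mod 30). So 16^{134} ≡ 16^{14} ≡ 2 (mod 31)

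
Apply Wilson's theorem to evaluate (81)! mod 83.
(82)! = (81)! × (82) ≡ -1 mod 83. So (81)! ≡ -1 × (82)^(-1) ≡ (-1)×(-1) = 1 mod 83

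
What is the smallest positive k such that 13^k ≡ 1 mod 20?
Powers of 13 mod 20: 13^1≡13, 13^2≡9, 13^3≡17, 13^4≡1. ord_20(13) = 4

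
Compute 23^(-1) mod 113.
Since 113 is prime, by Fermat 23^(-1) ≡ 23^{111} ≡ 59 mod 113. Verify: 23 × 59 = 1357 ≡ 1 mod 113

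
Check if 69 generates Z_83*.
69^{41} ≡ 1 mod 83 and 41 < 82, so ord_83(69) = 41 ≠ 82 and 69 is not a primitive root.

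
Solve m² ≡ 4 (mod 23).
The square roots of 4 mod 23 are 2 and 21. Verify: 2² = 4 ≡ 4 (mod 23)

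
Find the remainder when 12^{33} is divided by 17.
By Fermat: 12^{16} ≡ 1 mod 17. 33 = 2×16 + 1. So 12^{33} ≡ 12^{1} ≡ 12 mod 17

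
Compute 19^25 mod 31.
By repeated squaring mod 31: 19^{1}≡19, 19^{2}≡20, 19^{4}≡28, 19^{8}≡9, 19^{16}≡19. Then 19^{25} = 19^{16+8+1} ≡ 19 × 9 × 19 ≡ 25 mod 31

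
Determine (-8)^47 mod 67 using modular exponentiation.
By repeated squaring (mod 67): (-8)^{1}≡59, (-8)^{2}≡64, (-8)^{4}≡9, (-8)^{8}≡14, (-8)^{16}≡62, (-8)^{32}≡25. Then (-8)^{47} = (-8)^{32+8+4+2+1} ≡ 25 × 14 × 9 × 64 × 59 ≡ 24 (mod 67)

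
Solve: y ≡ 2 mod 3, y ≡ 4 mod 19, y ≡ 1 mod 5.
M = 3 × 19 × 5 = 285. M₁ = 95, y₁ ≡ 2 mod 3. M₂ = 15, y₂ ≡ 14 mod 19. M₃ = 57, y₃ ≡ 3 mod 5. y = 2×95×2 + 4×15×14 + 1×57×3 ≡ 251 mod 285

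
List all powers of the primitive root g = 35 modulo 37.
35^1, 35^2, ..., 35^{36} mod 37: [35, 4, 29, 16, 5, 27, 20, 34, 6, 25, 24, 26, 22, 30, 14, 9, 19, 36, 2, 33, 8, 21, 32, 10, 17, 3, 31, 12, 13, 11, 15, 7, 23, 28, 18, 1]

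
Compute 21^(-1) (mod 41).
Since 41 is prime, by Fermat 21^(-1) ≡ 21^{39} ≡ 2 (mod 41). Verify: 21 × 2 = 42 ≡ 1 (mod 41)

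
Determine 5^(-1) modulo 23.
Since 23 is prime, by Fermat 5^(-1) ≡ 5^{21} ≡ 14 (mod 23). Verify: 5 × 14 = 70 ≡ 1 (mod 23)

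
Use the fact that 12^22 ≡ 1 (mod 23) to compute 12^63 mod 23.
By Fermat: 12^{22} ≡ 1 (mod 23). 63 = 2×22 + 19. So 12^{63} ≡ 12^{19} ≡ 8 (mod 23)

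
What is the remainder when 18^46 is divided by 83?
By repeated squaring mod 83: 18^{1}≡18, 18^{2}≡75, 18^{4}≡64, 18^{8}≡29, 18^{16}≡11, 18^{32}≡38. Then 18^{46} = 18^{32+8+4+2} ≡ 38 × 29 × 64 × 75 ≡ 10 mod 83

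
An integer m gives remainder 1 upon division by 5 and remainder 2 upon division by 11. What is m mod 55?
M = 5 × 11 = 55. M₁ = 11, y₁ ≡ 1 mod 5. M₂ = 5, y₂ ≡ 9 mod 11. m = 1×11×1 + 2×5×9 ≡ 46 mod 55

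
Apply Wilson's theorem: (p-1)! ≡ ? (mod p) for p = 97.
By Wilson's theorem, (96)! ≡ -1 ≡ 96 mod 97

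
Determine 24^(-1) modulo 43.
Since 43 is prime, by Fermat 24^(-1) ≡ 24^{41} ≡ 9 (mod 43). Verify: 24 × 9 = 216 ≡ 1 (mod 43)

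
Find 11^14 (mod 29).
By repeated squaring (mod 29): 11^{1}≡11, 11^{2}≡5, 11^{4}≡25, 11^{8}≡16. Then 11^{14} = 11^{8+4+2} ≡ 16 × 25 × 5 ≡ 28 (mod 29)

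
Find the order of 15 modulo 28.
Powers of 15 mod 28: 15^1≡15, 15^2≡1. Order = 2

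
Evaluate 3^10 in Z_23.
By repeated squaring mod 23: 3^{1}≡3, 3^{2}≡9, 3^{4}≡12, 3^{8}≡6. Then 3^{10} = 3^{8+2} ≡ 6 × 9 ≡ 8 mod 23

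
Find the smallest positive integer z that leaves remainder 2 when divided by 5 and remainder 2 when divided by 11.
M = 5 × 11 = 55. M₁ = 11, y₁ ≡ 1 mod 5. M₂ = 5, y₂ ≡ 9 mod 11. z = 2×11×1 + 2×5×9 ≡ 2 mod 55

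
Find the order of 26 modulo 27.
Powers of 26 mod 27: 26^1≡26, 26^2≡1. So the order of 26 is 2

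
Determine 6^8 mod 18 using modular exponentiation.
By repeated squaring mod 18: 6^{1}≡6, 6^{2}≡0, 6^{4}≡0, 6^{8}≡0. So 6^{8} ≡ 0 mod 18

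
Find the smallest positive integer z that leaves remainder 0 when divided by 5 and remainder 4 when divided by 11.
M = 5 × 11 = 55. M₁ = 11, y₁ ≡ 1 mod 5. M₂ = 5, y₂ ≡ 9 mod 11. z = 0×11×1 + 4×5×9 ≡ 15 mod 55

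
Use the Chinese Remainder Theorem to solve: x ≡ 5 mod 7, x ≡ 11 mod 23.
M = 7 × 23 = 161. M₁ = 23, y₁ ≡ 4 mod 7. M₂ = 7, y₂ ≡ 10 mod 23. x = 5×23×4 + 11×7×10 ≡ 103 mod 161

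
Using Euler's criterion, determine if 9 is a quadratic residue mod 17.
By Euler's criterion: 9^{8} ≡ 1 mod 17. Since this equals 1, 9 is a QR.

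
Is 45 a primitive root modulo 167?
ord_167(45) divides 166. For each prime q|166: 45^{83}≡166, 45^{2}≡21, none ≡ 1. So 45 has order 166 and is a primitive root mod 167.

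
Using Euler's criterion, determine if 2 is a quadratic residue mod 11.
By Euler's criterion: 2^{5} ≡ 10 mod 11. Since this equals -1 (≡ 10), 2 is not a QR.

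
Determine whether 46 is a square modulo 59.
By Euler's criterion: 46^{29} ≡ 1 mod 59. Since this equals 1, 46 is a QR.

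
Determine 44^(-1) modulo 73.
Since 73 is prime, by Fermat 44^(-1) ≡ 44^{71} ≡ 5 mod 73. Verify: 44 × 5 = 220 ≡ 1 mod 73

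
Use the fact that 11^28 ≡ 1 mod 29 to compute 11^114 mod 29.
By Fermat: 11^{28} ≡ 1 mod 29. 114 = 4×28 + 2. So 11^{114} ≡ 11^{2} ≡ 5 mod 29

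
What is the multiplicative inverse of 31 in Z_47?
Since 47 is prime, by Fermat 31^(-1) ≡ 31^{45} ≡ 44 mod 47. Verify: 31 × 44 = 1364 ≡ 1 mod 47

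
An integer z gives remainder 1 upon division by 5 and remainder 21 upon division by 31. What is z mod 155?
M = 5 × 31 = 155. M₁ = 31, y₁ ≡ 1 mod 5. M₂ = 5, y₂ ≡ 25 mod 31. z = 1×31×1 + 21×5×25 ≡ 21 mod 155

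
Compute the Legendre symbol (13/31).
(13/31) = 13^{15} mod 31 = -1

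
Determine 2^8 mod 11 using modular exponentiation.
By repeated squaring (mod 11): 2^{1}≡2, 2^{2}≡4, 2^{4}≡5, 2^{8}≡3. So 2^{8} ≡ 3 (mod 11)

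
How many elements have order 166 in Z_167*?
A prime p has φ(p-1) primitive roots; here φ(166) = 82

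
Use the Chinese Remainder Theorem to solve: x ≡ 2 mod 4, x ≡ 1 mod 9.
M = 4 × 9 = 36. M₁ = 9, y₁ ≡ 1 mod 4. M₂ = 4, y₂ ≡ 7 mod 9. x = 2×9×1 + 1×4×7 ≡ 10 mod 36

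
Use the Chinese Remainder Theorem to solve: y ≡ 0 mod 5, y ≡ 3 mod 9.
M = 5 × 9 = 45. M₁ = 9, y₁ ≡ 4 mod 5. M₂ = 5, y₂ ≡ 2 mod 9. y = 0×9×4 + 3×5×2 ≡ 30 mod 45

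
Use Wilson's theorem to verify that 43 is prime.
(42)! mod 43 = 42. Since this equals -1 (mod 43), Wilson confirms 43 is prime.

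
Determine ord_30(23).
Powers of 23 mod 30: 23^1≡23, 23^2≡19, 23^3≡17, 23^4≡1. ord_30(23) = 4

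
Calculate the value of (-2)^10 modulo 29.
By repeated squaring (mod 29): (-2)^{1}≡27, (-2)^{2}≡4, (-2)^{4}≡16, (-2)^{8}≡24. Then (-2)^{10} = (-2)^{8+2} ≡ 24 × 4 ≡ 9 (mod 29)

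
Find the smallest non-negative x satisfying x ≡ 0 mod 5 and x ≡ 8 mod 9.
M = 5 × 9 = 45. M₁ = 9, y₁ ≡ 4 mod 5. M₂ = 5, y₂ ≡ 2 mod 9. x = 0×9×4 + 8×5×2 ≡ 35 mod 45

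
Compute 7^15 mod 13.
Using Fermat: 7^{12} ≡ 1 (mod 13). 15 ≡ 3 (mod 12). So 7^{15} ≡ 7^{3} ≡ 5 (mod 13)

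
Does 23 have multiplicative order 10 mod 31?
Powers of 23 mod 31: 23^1≡23, 23^2≡2, 23^3≡15, 23^4≡4, 23^5≡30, 23^6≡8, 23^7≡29, 23^8≡16, 23^9≡27, 23^10≡1. First k with 23^k≡1 is k=10. Yes, ord_31(23) = 10.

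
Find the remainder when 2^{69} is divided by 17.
By Fermat: 2^{16} ≡ 1 (mod 17). 69 = 4×16 + 5. So 2^{69} ≡ 2^{5} ≡ 15 (mod 17)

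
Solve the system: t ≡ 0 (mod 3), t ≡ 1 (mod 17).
M = 3 × 17 = 51. M₁ = 17, y₁ ≡ 2 (mod 3). M₂ = 3, y₂ ≡ 6 (mod 17). t = 0×17×2 + 1×3×6 ≡ 18 (mod 51)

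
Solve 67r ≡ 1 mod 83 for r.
Since 83 is prime, by Fermat 67^(-1) ≡ 67^{81} ≡ 57 mod 83. Verify: 67 × 57 = 3819 ≡ 1 mod 83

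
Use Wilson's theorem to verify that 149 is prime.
(148)! mod 149 = 148. Since this equals -1 (mod 149), Wilson confirms 149 is prime.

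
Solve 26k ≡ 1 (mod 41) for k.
Since 41 is prime, by Fermat 26^(-1) ≡ 26^{39} ≡ 30 (mod 41). Verify: 26 × 30 = 780 ≡ 1 (mod 41)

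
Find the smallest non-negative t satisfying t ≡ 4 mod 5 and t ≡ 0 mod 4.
M = 5 × 4 = 20. M₁ = 4, y₁ ≡ 4 mod 5. M₂ = 5, y₂ ≡ 1 mod 4. t = 4×4×4 + 0×5×1 ≡ 4 mod 20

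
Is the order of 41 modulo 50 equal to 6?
Powers of 41 mod 50: 41^1≡41, 41^2≡31, 41^3≡21, 41^4≡11, 41^5≡1. Already 41^5≡1, so the order is 5 < 6. No, the actual order is 5.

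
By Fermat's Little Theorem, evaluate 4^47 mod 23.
By Fermat: 4^{22} ≡ 1 mod 23. 47 = 2×22 + 3. So 4^{47} ≡ 4^{3} ≡ 18 mod 23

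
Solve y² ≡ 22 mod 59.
The square roots of 22 mod 59 are 9 and 50. Verify: 9² = 81 ≡ 22 mod 59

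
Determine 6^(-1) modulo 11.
Since 11 is prime, by Fermat 6^(-1) ≡ 6^{9} ≡ 2 mod 11. Verify: 6 × 2 = 12 ≡ 1 mod 11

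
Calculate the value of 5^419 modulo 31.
Using Fermat: 5^{30} ≡ 1 mod 31. 419 ≡ 29 mod 30. So 5^{419} ≡ 5^{29} ≡ 25 mod 31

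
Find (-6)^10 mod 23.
By repeated squaring mod 23: (-6)^{1}≡17, (-6)^{2}≡13, (-6)^{4}≡8, (-6)^{8}≡18. Then (-6)^{10} = (-6)^{8+2} ≡ 18 × 13 ≡ 4 mod 23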